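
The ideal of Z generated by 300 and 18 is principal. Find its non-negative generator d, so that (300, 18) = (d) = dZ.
In the PID Z, (a, b) is generated by gcd(a, b). Compute gcd(300, 18) with the extended Euclidean algorithm, tracking rows (r, s, t) with s·300 + t·18 = r:
  row A: (300, 1, 0)   [1·300 + 0·18 = 300]
  row B: (18, 0, 1)   [0·300 + 1·18 = 18]
  300 = 16·18 + 12   → row C = row A − 16·row B = (12, 1, −16)   [check: 1·300 − 16·18 = 12]
  18 = 1·12 + 6   → row D = row B − 1·row C = (6, −1, 17)   [check: −1·300 + 17·18 = 6]
  12 = 2·6 + 0   → remainder 0, stop. gcd = 6 (last nonzero row D).
So gcd(300, 18) = 6, with Bézout identity −1·300 + 17·18 = 6. Containment (⊇): the Bézout identity exhibits 6 as an element of (300, 18), giving (6) ⊆ (300, 18). Containment (⊆): since 6 | 300 and 6 | 18 (300 = 6·50, 18 = 6·3), every Z-linear combination of 300 and 18 is divisible by 6, so (300, 18) ⊆ (6). Therefore (300, 18) = (6), d = 6.

Final answer: (300, 18) = (6); d = 6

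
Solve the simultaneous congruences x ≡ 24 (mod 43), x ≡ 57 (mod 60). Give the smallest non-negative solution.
x ≡ 2217 (mod 2580); the representative in [0, 2580) is 2217

The moduli 43, 60 are pairwise coprime, so by the CRT there is a unique solution mod 43·60 = 2580.
Solve by successive substitution. Start with x ≡ 24 (mod 43).
  Combine with x ≡ 57 (mod 60): write x = 24 + 43·t and require 24 + 43·t ≡ 57 (mod 60), i.e. 43·t ≡ 57 − 24 ≡ 33 (mod 60). Since 43^(−1) ≡ 7 (mod 60), t ≡ 7·33 ≡ 51 (mod 60). So x ≡ 24 + 43·51 = 2217 (mod 2580).
Unique solution in [0, 2580): x = 2217.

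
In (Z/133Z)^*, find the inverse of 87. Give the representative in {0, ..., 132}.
Apply the extended Euclidean algorithm to (133, 87), tracking rows (r, s, t) with s·133 + t·87 = r. Each division r_prev = q·r_cur + r_new produces the new row as (previous row) − q·(current row):
  row A: (133, 1, 0)   [1·133 + 0·87 = 133]
  row B: (87, 0, 1)   [0·133 + 1·87 = 87]
  133 = 1·87 + 46   → row C = row A − 1·row B = (46, 1, −1)   [check: 1·133 − 1·87 = 46]
  87 = 1·46 + 41   → row D = row B − 1·row C = (41, −1, 2)   [check: −1·133 + 2·87 = 41]
  46 = 1·41 + 5   → row E = row C − 1·row D = (5, 2, −3)   [check: 2·133 − 3·87 = 5]
  41 = 8·5 + 1   → row F = row D − 8·row E = (1, −17, 26)   [check: −17·133 + 26·87 = 1]
  5 = 5·1 + 0   → remainder 0, stop. gcd = 1 (last nonzero row F).
The gcd is 1, so 87 is invertible mod 133. The last nonzero row gives −17·133 + 26·87 = 1, so t = 26. So 87^(−1) ≡ 26 (mod 133). Verify: 87 · 26 = 2262 ≡ 1 (mod 133). ✓

Final answer: 87^(−1) ≡ 26 (mod 133)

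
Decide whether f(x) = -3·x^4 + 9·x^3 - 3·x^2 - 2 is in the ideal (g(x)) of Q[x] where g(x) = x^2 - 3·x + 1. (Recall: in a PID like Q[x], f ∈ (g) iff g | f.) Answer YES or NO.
In Q[x] the ideal (g) consists of all multiples of g, so f ∈ (g) iff g | f, i.e. iff the remainder of f on division by g is 0. Divide f by g (g is monic, so eliminate the leading term of the running remainder at each step):
  leading term -3·x^4: subtract (-3·x^2)·g(x) = -3·x^4 + 9·x^3 - 3·x^2, leaving -2
The remainder r(x) = -2 ≠ 0 (and deg r < deg g), so g ∤ f, i.e. f ∉ (g).

Final answer: NO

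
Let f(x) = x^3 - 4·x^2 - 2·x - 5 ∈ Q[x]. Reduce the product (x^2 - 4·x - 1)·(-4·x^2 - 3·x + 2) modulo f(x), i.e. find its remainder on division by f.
First multiply in Q[x] without reducing: a · b = -4·x^4 + 13·x^3 + 18·x^2 - 5·x - 2. Now divide by f(x) = x^3 - 4·x^2 - 2·x - 5, eliminating the leading term at each step:
  leading term -4·x^4: subtract (-4·x)·f(x) = -4·x^4 + 16·x^3 + 8·x^2 + 20·x, leaving -3·x^3 + 10·x^2 - 25·x - 2
  leading term -3·x^3: subtract (-3)·f(x) = -3·x^3 + 12·x^2 + 6·x + 15, leaving -2·x^2 - 31·x - 17
The degree is now < 3, so this is the remainder. Hence a · b ≡ -2·x^2 - 31·x - 17 in Q[x]/(f).

Final answer: a · b ≡ -2·x^2 - 31·x - 17 (mod f(x))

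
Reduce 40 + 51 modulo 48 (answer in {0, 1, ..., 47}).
43

Reduce the summands first: 51 ≡ 3 (mod 48), so 40 + 51 ≡ 40 + 3 (mod 48). 40 + 3 = 43; 43 = 0·48 + 43, so (40 + 51) mod 48 = 43.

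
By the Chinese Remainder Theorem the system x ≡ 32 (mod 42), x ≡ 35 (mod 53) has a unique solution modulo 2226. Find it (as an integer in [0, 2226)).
x ≡ 830 (mod 2226); the representative in [0, 2226) is 830

The moduli 42, 53 are pairwise coprime, so by the CRT there is a unique solution mod 42·53 = 2226.
Solve by successive substitution. Start with x ≡ 32 (mod 42).
  Combine with x ≡ 35 (mod 53): write x = 32 + 42·t and require 32 + 42·t ≡ 35 (mod 53), i.e. 42·t ≡ 35 − 32 ≡ 3 (mod 53). Since 42^(−1) ≡ 24 (mod 53), t ≡ 24·3 ≡ 19 (mod 53). So x ≡ 32 + 42·19 = 830 (mod 2226).
Unique solution in [0, 2226): x = 830.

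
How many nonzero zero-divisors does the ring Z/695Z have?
Z/695Z has 142 nonzero zero-divisors

In Z/695Z each nonzero element is either a unit (gcd with 695 is 1) or a zero-divisor (gcd > 1). The number of units is φ(695): factorise 695 = 5 · 139, so φ(695) = (5 − 1) · (139 − 1) = 4 · 138 = 552. The nonzero elements number 695 − 1 = 694. Hence the nonzero zero-divisors number 694 − 552 = 142.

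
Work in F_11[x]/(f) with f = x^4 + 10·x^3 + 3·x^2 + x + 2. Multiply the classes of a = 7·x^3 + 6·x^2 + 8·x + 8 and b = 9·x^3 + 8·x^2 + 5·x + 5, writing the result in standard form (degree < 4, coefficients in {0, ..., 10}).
Multiply as integer polynomials: a · b = 63·x^6 + 110·x^5 + 155·x^4 + 201·x^3 + 134·x^2 + 80·x + 40. Reducing coefficients mod 11: a · b ≡ 8·x^6 + x^4 + 3·x^3 + 2·x^2 + 3·x + 7. Now divide by f(x) = x^4 + 10·x^3 + 3·x^2 + x + 2 in F_11[x], eliminating the leading term at each step:
  leading term 8·x^6: subtract (8·x^2)·f(x) = 8·x^6 + 3·x^5 + 2·x^4 + 8·x^3 + 5·x^2, leaving 8·x^5 + 10·x^4 + 6·x^3 + 8·x^2 + 3·x + 7 (coefficients mod 11)
  leading term 8·x^5: subtract (8·x)·f(x) = 8·x^5 + 3·x^4 + 2·x^3 + 8·x^2 + 5·x, leaving 7·x^4 + 4·x^3 + 9·x + 7 (coefficients mod 11)
  leading term 7·x^4: subtract (7)·f(x) = 7·x^4 + 4·x^3 + 10·x^2 + 7·x + 3, leaving x^2 + 2·x + 4 (coefficients mod 11)
The degree is now < 4, so this is the remainder. Hence a · b ≡ x^2 + 2·x + 4 in F_11[x]/(f).

Final answer: a · b ≡ x^2 + 2·x + 4 (mod f(x))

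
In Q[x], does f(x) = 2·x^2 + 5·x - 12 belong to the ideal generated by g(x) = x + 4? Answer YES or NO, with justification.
YES

In Q[x] the ideal (g) consists of all multiples of g, so f ∈ (g) iff g | f, i.e. iff the remainder of f on division by g is 0. Divide f by g (g is monic, so eliminate the leading term of the running remainder at each step):
  leading term 2·x^2: subtract (2·x)·g(x) = 2·x^2 + 8·x, leaving -3·x - 12
  leading term -3·x: subtract (-3)·g(x) = -3·x - 12, leaving 0
The remainder is 0, so f(x) = g(x) · h(x) with h(x) = 2·x - 3. Hence g | f, i.e. f ∈ (g).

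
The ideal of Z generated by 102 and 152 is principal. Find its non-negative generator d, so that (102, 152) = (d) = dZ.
(102, 152) = (2); d = 2

In the PID Z, (a, b) is generated by gcd(a, b). Compute gcd(152, 102) with the extended Euclidean algorithm, tracking rows (r, s, t) with s·152 + t·102 = r:
  row A: (152, 1, 0)   [1·152 + 0·102 = 152]
  row B: (102, 0, 1)   [0·152 + 1·102 = 102]
  152 = 1·102 + 50   → row C = row A − 1·row B = (50, 1, −1)   [check: 1·152 − 1·102 = 50]
  102 = 2·50 + 2   → row D = row B − 2·row C = (2, −2, 3)   [check: −2·152 + 3·102 = 2]
  50 = 25·2 + 0   → remainder 0, stop. gcd = 2 (last nonzero row D).
So gcd(102, 152) = 2, with Bézout identity −2·152 + 3·102 = 2. Containment (⊇): the Bézout identity exhibits 2 as an element of (102, 152), giving (2) ⊆ (102, 152). Containment (⊆): since 2 | 102 and 2 | 152 (102 = 2·51, 152 = 2·76), every Z-linear combination of 102 and 152 is divisible by 2, so (102, 152) ⊆ (2). Therefore (102, 152) = (2), d = 2.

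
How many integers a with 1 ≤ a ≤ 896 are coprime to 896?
The number of a ∈ {1, ..., 896} with gcd(a, 896) = 1 is by definition Euler's totient φ(896). φ is multiplicative, with φ(p^e) = p^e − p^(e−1). Factorise 896 = 2^7 · 7. Then
  φ(896) = (2^7 − 2^6) · (7 − 1) = 64 · 6 = 384.
So there are 384 such integers.

Final answer: 384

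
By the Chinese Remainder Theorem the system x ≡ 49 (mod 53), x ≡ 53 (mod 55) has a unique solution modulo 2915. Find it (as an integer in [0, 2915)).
The moduli 53, 55 are pairwise coprime, so by the CRT there is a unique solution mod 53·55 = 2915.
Solve by successive substitution. Start with x ≡ 49 (mod 53).
  Combine with x ≡ 53 (mod 55): write x = 49 + 53·t and require 49 + 53·t ≡ 53 (mod 55), i.e. 53·t ≡ 53 − 49 ≡ 4 (mod 55). Since 53^(−1) ≡ 27 (mod 55), t ≡ 27·4 ≡ 53 (mod 55). So x ≡ 49 + 53·53 = 2858 (mod 2915).
Unique solution in [0, 2915): x = 2858.

Final answer: x ≡ 2858 (mod 2915); the representative in [0, 2915) is 2858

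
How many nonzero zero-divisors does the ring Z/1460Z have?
Z/1460Z has 883 nonzero zero-divisors

In Z/1460Z each nonzero element is either a unit (gcd with 1460 is 1) or a zero-divisor (gcd > 1). The number of units is φ(1460): factorise 1460 = 2^2 · 5 · 73, so φ(1460) = (2^2 − 2^1) · (5 − 1) · (73 − 1) = 2 · 4 · 72 = 576. The nonzero elements number 1460 − 1 = 1459. Hence the nonzero zero-divisors number 1459 − 576 = 883.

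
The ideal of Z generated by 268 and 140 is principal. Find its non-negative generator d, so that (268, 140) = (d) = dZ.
(268, 140) = (4); d = 4

In the PID Z, (a, b) is generated by gcd(a, b). Compute gcd(268, 140) with the extended Euclidean algorithm, tracking rows (r, s, t) with s·268 + t·140 = r:
  row A: (268, 1, 0)   [1·268 + 0·140 = 268]
  row B: (140, 0, 1)   [0·268 + 1·140 = 140]
  268 = 1·140 + 128   → row C = row A − 1·row B = (128, 1, −1)   [check: 1·268 − 1·140 = 128]
  140 = 1·128 + 12   → row D = row B − 1·row C = (12, −1, 2)   [check: −1·268 + 2·140 = 12]
  128 = 10·12 + 8   → row E = row C − 10·row D = (8, 11, −21)   [check: 11·268 − 21·140 = 8]
  12 = 1·8 + 4   → row F = row D − 1·row E = (4, −12, 23)   [check: −12·268 + 23·140 = 4]
  8 = 2·4 + 0   → remainder 0, stop. gcd = 4 (last nonzero row F).
So gcd(268, 140) = 4, with Bézout identity −12·268 + 23·140 = 4. Containment (⊇): the Bézout identity exhibits 4 as an element of (268, 140), giving (4) ⊆ (268, 140). Containment (⊆): since 4 | 268 and 4 | 140 (268 = 4·67, 140 = 4·35), every Z-linear combination of 268 and 140 is divisible by 4, so (268, 140) ⊆ (4). Therefore (268, 140) = (4), d = 4.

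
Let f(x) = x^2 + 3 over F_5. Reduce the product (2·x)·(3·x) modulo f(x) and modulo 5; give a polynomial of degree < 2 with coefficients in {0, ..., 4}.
a · b ≡ 2 (mod f(x))

Multiply as integer polynomials: a · b = 6·x^2. Reducing coefficients mod 5: a · b ≡ x^2. Now divide by f(x) = x^2 + 3 in F_5[x], eliminating the leading term at each step:
  leading term x^2: subtract (1)·f(x) = x^2 + 3, leaving 2 (coefficients mod 5)
The degree is now < 2, so this is the remainder. Hence a · b ≡ 2 in F_5[x]/(f).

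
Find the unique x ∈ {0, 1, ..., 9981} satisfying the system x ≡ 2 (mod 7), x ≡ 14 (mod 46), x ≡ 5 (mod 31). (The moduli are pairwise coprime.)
x ≡ 842 (mod 9982); the representative in [0, 9982) is 842

The moduli 7, 46, 31 are pairwise coprime, so by the CRT there is a unique solution mod 7·46·31 = 9982.
Solve by successive substitution. Start with x ≡ 2 (mod 7).
  Combine with x ≡ 14 (mod 46): write x = 2 + 7·t and require 2 + 7·t ≡ 14 (mod 46), i.e. 7·t ≡ 14 − 2 ≡ 12 (mod 46). Since 7^(−1) ≡ 33 (mod 46), t ≡ 33·12 ≡ 28 (mod 46). So x ≡ 2 + 7·28 = 198 (mod 322).
  Combine with x ≡ 5 (mod 31): write x = 198 + 322·t and require 198 + 322·t ≡ 5 (mod 31), i.e. 322·t ≡ 5 − 198 ≡ 24 (mod 31). Since 322^(−1) ≡ 13 (mod 31) (322 ≡ 12 (mod 31)), t ≡ 13·24 ≡ 2 (mod 31). So x ≡ 198 + 322·2 = 842 (mod 9982).
Unique solution in [0, 9982): x = 842.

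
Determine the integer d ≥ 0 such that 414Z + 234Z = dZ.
In the PID Z, (a, b) is generated by gcd(a, b). Compute gcd(414, 234) with the extended Euclidean algorithm, tracking rows (r, s, t) with s·414 + t·234 = r:
  row A: (414, 1, 0)   [1·414 + 0·234 = 414]
  row B: (234, 0, 1)   [0·414 + 1·234 = 234]
  414 = 1·234 + 180   → row C = row A − 1·row B = (180, 1, −1)   [check: 1·414 − 1·234 = 180]
  234 = 1·180 + 54   → row D = row B − 1·row C = (54, −1, 2)   [check: −1·414 + 2·234 = 54]
  180 = 3·54 + 18   → row E = row C − 3·row D = (18, 4, −7)   [check: 4·414 − 7·234 = 18]
  54 = 3·18 + 0   → remainder 0, stop. gcd = 18 (last nonzero row E).
So gcd(414, 234) = 18, with Bézout identity 4·414 − 7·234 = 18. Containment (⊇): the Bézout identity exhibits 18 as an element of (414, 234), giving (18) ⊆ (414, 234). Containment (⊆): since 18 | 414 and 18 | 234 (414 = 18·23, 234 = 18·13), every Z-linear combination of 414 and 234 is divisible by 18, so (414, 234) ⊆ (18). Therefore (414, 234) = (18), d = 18.

Final answer: (414, 234) = (18); d = 18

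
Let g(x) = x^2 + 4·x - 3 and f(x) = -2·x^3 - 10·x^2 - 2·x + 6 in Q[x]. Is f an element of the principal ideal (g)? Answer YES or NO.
YES

In Q[x] the ideal (g) consists of all multiples of g, so f ∈ (g) iff g | f, i.e. iff the remainder of f on division by g is 0. Divide f by g (g is monic, so eliminate the leading term of the running remainder at each step):
  leading term -2·x^3: subtract (-2·x)·g(x) = -2·x^3 - 8·x^2 + 6·x, leaving -2·x^2 - 8·x + 6
  leading term -2·x^2: subtract (-2)·g(x) = -2·x^2 - 8·x + 6, leaving 0
The remainder is 0, so f(x) = g(x) · h(x) with h(x) = -2·x - 2. Hence g | f, i.e. f ∈ (g).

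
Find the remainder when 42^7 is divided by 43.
42

Use repeated squaring. Binary(7) = 111. Walk through the bits of the exponent 7 left-to-right: at each bit after the leading one, square the running value, then multiply by 42 if the bit is 1 (always reducing mod 43):
  bit 1 = 1 (leading): start with 42.
  bit 2 = 1: square 42^2 = 1764 ≡ 1; bit is 1, so multiply 1·42 = 42 (mod 43).
  bit 3 = 1: square 42^2 = 1764 ≡ 1; bit is 1, so multiply 1·42 = 42 (mod 43).
Final value: 42^7 ≡ 42 (mod 43).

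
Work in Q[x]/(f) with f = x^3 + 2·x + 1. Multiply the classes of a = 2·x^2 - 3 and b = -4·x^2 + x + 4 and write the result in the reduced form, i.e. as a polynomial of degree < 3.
a · b ≡ 36·x^2 + x - 14 (mod f(x))

First multiply in Q[x] without reducing: a · b = -8·x^4 + 2·x^3 + 20·x^2 - 3·x - 12. Now divide by f(x) = x^3 + 2·x + 1, eliminating the leading term at each step:
  leading term -8·x^4: subtract (-8·x)·f(x) = -8·x^4 - 16·x^2 - 8·x, leaving 2·x^3 + 36·x^2 + 5·x - 12
  leading term 2·x^3: subtract (2)·f(x) = 2·x^3 + 4·x + 2, leaving 36·x^2 + x - 14
The degree is now < 3, so this is the remainder. Hence a · b ≡ 36·x^2 + x - 14 in Q[x]/(f).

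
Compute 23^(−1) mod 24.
23^(−1) ≡ 23 (mod 24)

Apply the extended Euclidean algorithm to (24, 23), tracking rows (r, s, t) with s·24 + t·23 = r. Each division r_prev = q·r_cur + r_new produces the new row as (previous row) − q·(current row):
  row A: (24, 1, 0)   [1·24 + 0·23 = 24]
  row B: (23, 0, 1)   [0·24 + 1·23 = 23]
  24 = 1·23 + 1   → row C = row A − 1·row B = (1, 1, −1)   [check: 1·24 − 1·23 = 1]
  23 = 23·1 + 0   → remainder 0, stop. gcd = 1 (last nonzero row C).
The gcd is 1, so 23 is invertible mod 24. The last nonzero row gives 1·24 − 1·23 = 1, so t = −1. So 23^(−1) ≡ −1 ≡ 23 (mod 24). Verify: 23 · 23 = 529 ≡ 1 (mod 24). ✓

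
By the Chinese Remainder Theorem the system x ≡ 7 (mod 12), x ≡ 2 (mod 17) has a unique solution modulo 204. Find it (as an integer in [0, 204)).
The moduli 12, 17 are pairwise coprime, so by the CRT there is a unique solution mod 12·17 = 204.
Solve by successive substitution. Start with x ≡ 7 (mod 12).
  Combine with x ≡ 2 (mod 17): write x = 7 + 12·t and require 7 + 12·t ≡ 2 (mod 17), i.e. 12·t ≡ 2 − 7 ≡ 12 (mod 17). Since 12^(−1) ≡ 10 (mod 17), t ≡ 10·12 ≡ 1 (mod 17). So x ≡ 7 + 12·1 = 19 (mod 204).
Unique solution in [0, 204): x = 19.

Final answer: x ≡ 19 (mod 204); the representative in [0, 204) is 19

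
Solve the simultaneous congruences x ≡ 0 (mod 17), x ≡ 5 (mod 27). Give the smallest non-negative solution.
The moduli 17, 27 are pairwise coprime, so by the CRT there is a unique solution mod 17·27 = 459.
Solve by successive substitution. Start with x ≡ 0 (mod 17).
  Combine with x ≡ 5 (mod 27): write x = 17·t and require 17·t ≡ 5 (mod 27). Since 17^(−1) ≡ 8 (mod 27), t ≡ 8·5 ≡ 13 (mod 27). So x ≡ 17·13 = 221 (mod 459).
Unique solution in [0, 459): x = 221.

Final answer: x ≡ 221 (mod 459); the representative in [0, 459) is 221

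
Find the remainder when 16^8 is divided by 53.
Use repeated squaring. Binary(8) = 1000. Walk through the bits of the exponent 8 left-to-right: at each bit after the leading one, square the running value, then multiply by 16 if the bit is 1 (always reducing mod 53):
  bit 1 = 1 (leading): start with 16.
  bit 2 = 0: square 16^2 = 256 ≡ 44 (mod 53).
  bit 3 = 0: square 44^2 = 1936 ≡ 28 (mod 53).
  bit 4 = 0: square 28^2 = 784 ≡ 42 (mod 53).
Final value: 16^8 ≡ 42 (mod 53).

Final answer: 42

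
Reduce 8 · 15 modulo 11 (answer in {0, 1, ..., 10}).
Reduce the factors first: 15 ≡ 4 (mod 11), so 8 · 15 ≡ 8 · 4 (mod 11). 8 · 4 = 32. Dividing by 11: 32 = 2·11 + 10. So (8 · 15) mod 11 = 10.

Final answer: 10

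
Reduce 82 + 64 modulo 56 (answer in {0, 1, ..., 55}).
34

Reduce the summands first: 82 ≡ 26, 64 ≡ 8 (mod 56), so 82 + 64 ≡ 26 + 8 (mod 56). 26 + 8 = 34; 34 = 0·56 + 34, so (82 + 64) mod 56 = 34.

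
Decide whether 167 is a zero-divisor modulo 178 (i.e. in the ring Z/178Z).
gcd(167, 178) = 1, so 167 is a unit in Z/178Z (it has a multiplicative inverse). A unit cannot be a zero-divisor: if 167·b ≡ 0 then multiplying both sides by 167^(−1) gives b ≡ 0. So 167 is not a zero-divisor.

Final answer: NO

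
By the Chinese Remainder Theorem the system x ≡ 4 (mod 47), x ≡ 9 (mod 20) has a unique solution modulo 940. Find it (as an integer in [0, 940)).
The moduli 47, 20 are pairwise coprime, so by the CRT there is a unique solution mod 47·20 = 940.
Solve by successive substitution. Start with x ≡ 4 (mod 47).
  Combine with x ≡ 9 (mod 20): write x = 4 + 47·t and require 4 + 47·t ≡ 9 (mod 20), i.e. 47·t ≡ 9 − 4 ≡ 5 (mod 20). Since 47^(−1) ≡ 3 (mod 20) (47 ≡ 7 (mod 20)), t ≡ 3·5 ≡ 15 (mod 20). So x ≡ 4 + 47·15 = 709 (mod 940).
Unique solution in [0, 940): x = 709.

Final answer: x ≡ 709 (mod 940); the representative in [0, 940) is 709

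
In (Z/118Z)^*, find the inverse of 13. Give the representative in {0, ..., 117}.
Apply the extended Euclidean algorithm to (118, 13), tracking rows (r, s, t) with s·118 + t·13 = r. Each division r_prev = q·r_cur + r_new produces the new row as (previous row) − q·(current row):
  row A: (118, 1, 0)   [1·118 + 0·13 = 118]
  row B: (13, 0, 1)   [0·118 + 1·13 = 13]
  118 = 9·13 + 1   → row C = row A − 9·row B = (1, 1, −9)   [check: 1·118 − 9·13 = 1]
  13 = 13·1 + 0   → remainder 0, stop. gcd = 1 (last nonzero row C).
The gcd is 1, so 13 is invertible mod 118. The last nonzero row gives 1·118 − 9·13 = 1, so t = −9. So 13^(−1) ≡ −9 ≡ 109 (mod 118). Verify: 13 · 109 = 1417 ≡ 1 (mod 118). ✓

Final answer: 13^(−1) ≡ 109 (mod 118)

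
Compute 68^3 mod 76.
Use repeated squaring. Binary(3) = 11. Walk through the bits of the exponent 3 left-to-right: at each bit after the leading one, square the running value, then multiply by 68 if the bit is 1 (always reducing mod 76):
  bit 1 = 1 (leading): start with 68.
  bit 2 = 1: square 68^2 = 4624 ≡ 64; bit is 1, so multiply 64·68 = 4352 ≡ 20 (mod 76).
Final value: 68^3 ≡ 20 (mod 76).

Final answer: 20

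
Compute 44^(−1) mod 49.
44^(−1) ≡ 39 (mod 49)

Apply the extended Euclidean algorithm to (49, 44), tracking rows (r, s, t) with s·49 + t·44 = r. Each division r_prev = q·r_cur + r_new produces the new row as (previous row) − q·(current row):
  row A: (49, 1, 0)   [1·49 + 0·44 = 49]
  row B: (44, 0, 1)   [0·49 + 1·44 = 44]
  49 = 1·44 + 5   → row C = row A − 1·row B = (5, 1, −1)   [check: 1·49 − 1·44 = 5]
  44 = 8·5 + 4   → row D = row B − 8·row C = (4, −8, 9)   [check: −8·49 + 9·44 = 4]
  5 = 1·4 + 1   → row E = row C − 1·row D = (1, 9, −10)   [check: 9·49 − 10·44 = 1]
  4 = 4·1 + 0   → remainder 0, stop. gcd = 1 (last nonzero row E).
The gcd is 1, so 44 is invertible mod 49. The last nonzero row gives 9·49 − 10·44 = 1, so t = −10. So 44^(−1) ≡ −10 ≡ 39 (mod 49). Verify: 44 · 39 = 1716 ≡ 1 (mod 49). ✓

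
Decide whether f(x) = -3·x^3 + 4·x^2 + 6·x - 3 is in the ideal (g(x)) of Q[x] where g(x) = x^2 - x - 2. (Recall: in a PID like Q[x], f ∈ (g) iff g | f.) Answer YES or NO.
In Q[x] the ideal (g) consists of all multiples of g, so f ∈ (g) iff g | f, i.e. iff the remainder of f on division by g is 0. Divide f by g (g is monic, so eliminate the leading term of the running remainder at each step):
  leading term -3·x^3: subtract (-3·x)·g(x) = -3·x^3 + 3·x^2 + 6·x, leaving x^2 - 3
  leading term x^2: subtract (1)·g(x) = x^2 - x - 2, leaving x - 1
The remainder r(x) = x - 1 ≠ 0 (and deg r < deg g), so g ∤ f, i.e. f ∉ (g).

Final answer: NO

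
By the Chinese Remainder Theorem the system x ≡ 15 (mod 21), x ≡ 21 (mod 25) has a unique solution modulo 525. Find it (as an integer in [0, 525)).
x ≡ 246 (mod 525); the representative in [0, 525) is 246

The moduli 21, 25 are pairwise coprime, so by the CRT there is a unique solution mod 21·25 = 525.
Solve by successive substitution. Start with x ≡ 15 (mod 21).
  Combine with x ≡ 21 (mod 25): write x = 15 + 21·t and require 15 + 21·t ≡ 21 (mod 25), i.e. 21·t ≡ 21 − 15 ≡ 6 (mod 25). Since 21^(−1) ≡ 6 (mod 25), t ≡ 6·6 ≡ 11 (mod 25). So x ≡ 15 + 21·11 = 246 (mod 525).
Unique solution in [0, 525): x = 246.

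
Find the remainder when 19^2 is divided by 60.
Use repeated squaring. Binary(2) = 10. Walk through the bits of the exponent 2 left-to-right: at each bit after the leading one, square the running value, then multiply by 19 if the bit is 1 (always reducing mod 60):
  bit 1 = 1 (leading): start with 19.
  bit 2 = 0: square 19^2 = 361 ≡ 1 (mod 60).
Final value: 19^2 ≡ 1 (mod 60).

Final answer: 1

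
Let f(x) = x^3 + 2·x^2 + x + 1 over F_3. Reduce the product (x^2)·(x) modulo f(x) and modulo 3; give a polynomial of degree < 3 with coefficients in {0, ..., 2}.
a · b ≡ x^2 + 2·x + 2 (mod f(x))

Multiply as integer polynomials: a · b = x^3. Reducing coefficients mod 3: a · b ≡ x^3. Now divide by f(x) = x^3 + 2·x^2 + x + 1 in F_3[x], eliminating the leading term at each step:
  leading term x^3: subtract (1)·f(x) = x^3 + 2·x^2 + x + 1, leaving x^2 + 2·x + 2 (coefficients mod 3)
The degree is now < 3, so this is the remainder. Hence a · b ≡ x^2 + 2·x + 2 in F_3[x]/(f).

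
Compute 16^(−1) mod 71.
16^(−1) ≡ 40 (mod 71)

Apply the extended Euclidean algorithm to (71, 16), tracking rows (r, s, t) with s·71 + t·16 = r. Each division r_prev = q·r_cur + r_new produces the new row as (previous row) − q·(current row):
  row A: (71, 1, 0)   [1·71 + 0·16 = 71]
  row B: (16, 0, 1)   [0·71 + 1·16 = 16]
  71 = 4·16 + 7   → row C = row A − 4·row B = (7, 1, −4)   [check: 1·71 − 4·16 = 7]
  16 = 2·7 + 2   → row D = row B − 2·row C = (2, −2, 9)   [check: −2·71 + 9·16 = 2]
  7 = 3·2 + 1   → row E = row C − 3·row D = (1, 7, −31)   [check: 7·71 − 31·16 = 1]
  2 = 2·1 + 0   → remainder 0, stop. gcd = 1 (last nonzero row E).
The gcd is 1, so 16 is invertible mod 71. The last nonzero row gives 7·71 − 31·16 = 1, so t = −31. So 16^(−1) ≡ −31 ≡ 40 (mod 71). Verify: 16 · 40 = 640 ≡ 1 (mod 71). ✓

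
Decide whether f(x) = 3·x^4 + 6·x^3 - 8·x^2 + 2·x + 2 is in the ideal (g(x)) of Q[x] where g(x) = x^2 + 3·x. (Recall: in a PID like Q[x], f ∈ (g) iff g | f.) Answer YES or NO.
In Q[x] the ideal (g) consists of all multiples of g, so f ∈ (g) iff g | f, i.e. iff the remainder of f on division by g is 0. Divide f by g (g is monic, so eliminate the leading term of the running remainder at each step):
  leading term 3·x^4: subtract (3·x^2)·g(x) = 3·x^4 + 9·x^3, leaving -3·x^3 - 8·x^2 + 2·x + 2
  leading term -3·x^3: subtract (-3·x)·g(x) = -3·x^3 - 9·x^2, leaving x^2 + 2·x + 2
  leading term x^2: subtract (1)·g(x) = x^2 + 3·x, leaving 2 - x
The remainder r(x) = 2 - x ≠ 0 (and deg r < deg g), so g ∤ f, i.e. f ∉ (g).

Final answer: NO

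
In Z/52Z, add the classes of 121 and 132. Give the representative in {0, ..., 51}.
45

Reduce the summands first: 121 ≡ 17, 132 ≡ 28 (mod 52), so 121 + 132 ≡ 17 + 28 (mod 52). 17 + 28 = 45; 45 = 0·52 + 45, so (121 + 132) mod 52 = 45.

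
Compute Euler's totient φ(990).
φ(990) = 240

φ is multiplicative, with φ(p^e) = p^e − p^(e−1). Factorise 990 = 2 · 3^2 · 5 · 11. Then
  φ(990) = (2 − 1) · (3^2 − 3^1) · (5 − 1) · (11 − 1) = 1 · 6 · 4 · 10 = 240.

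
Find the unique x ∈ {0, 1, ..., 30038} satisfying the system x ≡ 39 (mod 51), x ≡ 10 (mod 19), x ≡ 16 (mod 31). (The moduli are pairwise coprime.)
The moduli 51, 19, 31 are pairwise coprime, so by the CRT there is a unique solution mod 51·19·31 = 30039.
Solve by successive substitution. Start with x ≡ 39 (mod 51).
  Combine with x ≡ 10 (mod 19): write x = 39 + 51·t and require 39 + 51·t ≡ 10 (mod 19), i.e. 51·t ≡ 10 − 39 ≡ 9 (mod 19). Since 51^(−1) ≡ 3 (mod 19) (51 ≡ 13 (mod 19)), t ≡ 3·9 ≡ 8 (mod 19). So x ≡ 39 + 51·8 = 447 (mod 969).
  Combine with x ≡ 16 (mod 31): write x = 447 + 969·t and require 447 + 969·t ≡ 16 (mod 31), i.e. 969·t ≡ 16 − 447 ≡ 3 (mod 31). Since 969^(−1) ≡ 4 (mod 31) (969 ≡ 8 (mod 31)), t ≡ 4·3 ≡ 12 (mod 31). So x ≡ 447 + 969·12 = 12075 (mod 30039).
Unique solution in [0, 30039): x = 12075.

Final answer: x ≡ 12075 (mod 30039); the representative in [0, 30039) is 12075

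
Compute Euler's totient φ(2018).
φ(2018) = 1008

φ is multiplicative, with φ(p^e) = p^e − p^(e−1). Factorise 2018 = 2 · 1009. Then
  φ(2018) = (2 − 1) · (1009 − 1) = 1 · 1008 = 1008.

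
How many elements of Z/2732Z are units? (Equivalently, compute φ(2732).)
An element a ∈ Z/2732Z is a unit iff gcd(a, 2732) = 1, so the number of units is φ(2732). φ is multiplicative, with φ(p^e) = p^e − p^(e−1). Factorise 2732 = 2^2 · 683. Then
  φ(2732) = (2^2 − 2^1) · (683 − 1) = 2 · 682 = 1364.

Final answer: Z/2732Z has φ(2732) = 1364 units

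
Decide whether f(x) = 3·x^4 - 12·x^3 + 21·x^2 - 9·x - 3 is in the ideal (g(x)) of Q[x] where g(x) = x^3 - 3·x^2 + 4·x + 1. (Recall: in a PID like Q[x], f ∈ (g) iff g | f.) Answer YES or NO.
YES

In Q[x] the ideal (g) consists of all multiples of g, so f ∈ (g) iff g | f, i.e. iff the remainder of f on division by g is 0. Divide f by g (g is monic, so eliminate the leading term of the running remainder at each step):
  leading term 3·x^4: subtract (3·x)·g(x) = 3·x^4 - 9·x^3 + 12·x^2 + 3·x, leaving -3·x^3 + 9·x^2 - 12·x - 3
  leading term -3·x^3: subtract (-3)·g(x) = -3·x^3 + 9·x^2 - 12·x - 3, leaving 0
The remainder is 0, so f(x) = g(x) · h(x) with h(x) = 3·x - 3. Hence g | f, i.e. f ∈ (g).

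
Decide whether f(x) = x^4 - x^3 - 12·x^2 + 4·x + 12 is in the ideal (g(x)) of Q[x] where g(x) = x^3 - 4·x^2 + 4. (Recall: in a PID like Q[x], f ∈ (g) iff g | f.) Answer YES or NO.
YES

In Q[x] the ideal (g) consists of all multiples of g, so f ∈ (g) iff g | f, i.e. iff the remainder of f on division by g is 0. Divide f by g (g is monic, so eliminate the leading term of the running remainder at each step):
  leading term x^4: subtract (x)·g(x) = x^4 - 4·x^3 + 4·x, leaving 3·x^3 - 12·x^2 + 12
  leading term 3·x^3: subtract (3)·g(x) = 3·x^3 - 12·x^2 + 12, leaving 0
The remainder is 0, so f(x) = g(x) · h(x) with h(x) = x + 3. Hence g | f, i.e. f ∈ (g).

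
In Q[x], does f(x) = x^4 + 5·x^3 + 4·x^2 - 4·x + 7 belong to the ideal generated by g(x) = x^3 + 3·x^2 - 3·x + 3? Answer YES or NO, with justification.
In Q[x] the ideal (g) consists of all multiples of g, so f ∈ (g) iff g | f, i.e. iff the remainder of f on division by g is 0. Divide f by g (g is monic, so eliminate the leading term of the running remainder at each step):
  leading term x^4: subtract (x)·g(x) = x^4 + 3·x^3 - 3·x^2 + 3·x, leaving 2·x^3 + 7·x^2 - 7·x + 7
  leading term 2·x^3: subtract (2)·g(x) = 2·x^3 + 6·x^2 - 6·x + 6, leaving x^2 - x + 1
The remainder r(x) = x^2 - x + 1 ≠ 0 (and deg r < deg g), so g ∤ f, i.e. f ∉ (g).

Final answer: NO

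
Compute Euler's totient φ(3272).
φ is multiplicative, with φ(p^e) = p^e − p^(e−1). Factorise 3272 = 2^3 · 409. Then
  φ(3272) = (2^3 − 2^2) · (409 − 1) = 4 · 408 = 1632.

Final answer: φ(3272) = 1632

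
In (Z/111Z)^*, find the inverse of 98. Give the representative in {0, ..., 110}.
Apply the extended Euclidean algorithm to (111, 98), tracking rows (r, s, t) with s·111 + t·98 = r. Each division r_prev = q·r_cur + r_new produces the new row as (previous row) − q·(current row):
  row A: (111, 1, 0)   [1·111 + 0·98 = 111]
  row B: (98, 0, 1)   [0·111 + 1·98 = 98]
  111 = 1·98 + 13   → row C = row A − 1·row B = (13, 1, −1)   [check: 1·111 − 1·98 = 13]
  98 = 7·13 + 7   → row D = row B − 7·row C = (7, −7, 8)   [check: −7·111 + 8·98 = 7]
  13 = 1·7 + 6   → row E = row C − 1·row D = (6, 8, −9)   [check: 8·111 − 9·98 = 6]
  7 = 1·6 + 1   → row F = row D − 1·row E = (1, −15, 17)   [check: −15·111 + 17·98 = 1]
  6 = 6·1 + 0   → remainder 0, stop. gcd = 1 (last nonzero row F).
The gcd is 1, so 98 is invertible mod 111. The last nonzero row gives −15·111 + 17·98 = 1, so t = 17. So 98^(−1) ≡ 17 (mod 111). Verify: 98 · 17 = 1666 ≡ 1 (mod 111). ✓

Final answer: 98^(−1) ≡ 17 (mod 111)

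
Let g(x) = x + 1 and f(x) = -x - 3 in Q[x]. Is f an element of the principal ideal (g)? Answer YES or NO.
NO

In Q[x] the ideal (g) consists of all multiples of g, so f ∈ (g) iff g | f, i.e. iff the remainder of f on division by g is 0. Divide f by g (g is monic, so eliminate the leading term of the running remainder at each step):
  leading term -x: subtract (-1)·g(x) = -x - 1, leaving -2
The remainder r(x) = -2 ≠ 0 (and deg r < deg g), so g ∤ f, i.e. f ∉ (g).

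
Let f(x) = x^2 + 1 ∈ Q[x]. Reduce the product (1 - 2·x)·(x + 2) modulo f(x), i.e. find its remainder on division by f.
a · b ≡ 4 - 3·x (mod f(x))

First multiply in Q[x] without reducing: a · b = -2·x^2 - 3·x + 2. Now divide by f(x) = x^2 + 1, eliminating the leading term at each step:
  leading term -2·x^2: subtract (-2)·f(x) = -2·x^2 - 2, leaving 4 - 3·x
The degree is now < 2, so this is the remainder. Hence a · b ≡ 4 - 3·x in Q[x]/(f).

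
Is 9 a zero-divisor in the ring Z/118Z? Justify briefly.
gcd(9, 118) = 1, so 9 is a unit in Z/118Z (it has a multiplicative inverse). A unit cannot be a zero-divisor: if 9·b ≡ 0 then multiplying both sides by 9^(−1) gives b ≡ 0. So 9 is not a zero-divisor.

Final answer: NO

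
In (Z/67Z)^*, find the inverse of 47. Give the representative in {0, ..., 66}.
Apply the extended Euclidean algorithm to (67, 47), tracking rows (r, s, t) with s·67 + t·47 = r. Each division r_prev = q·r_cur + r_new produces the new row as (previous row) − q·(current row):
  row A: (67, 1, 0)   [1·67 + 0·47 = 67]
  row B: (47, 0, 1)   [0·67 + 1·47 = 47]
  67 = 1·47 + 20   → row C = row A − 1·row B = (20, 1, −1)   [check: 1·67 − 1·47 = 20]
  47 = 2·20 + 7   → row D = row B − 2·row C = (7, −2, 3)   [check: −2·67 + 3·47 = 7]
  20 = 2·7 + 6   → row E = row C − 2·row D = (6, 5, −7)   [check: 5·67 − 7·47 = 6]
  7 = 1·6 + 1   → row F = row D − 1·row E = (1, −7, 10)   [check: −7·67 + 10·47 = 1]
  6 = 6·1 + 0   → remainder 0, stop. gcd = 1 (last nonzero row F).
The gcd is 1, so 47 is invertible mod 67. The last nonzero row gives −7·67 + 10·47 = 1, so t = 10. So 47^(−1) ≡ 10 (mod 67). Verify: 47 · 10 = 470 ≡ 1 (mod 67). ✓

Final answer: 47^(−1) ≡ 10 (mod 67)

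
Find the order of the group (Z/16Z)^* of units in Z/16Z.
|(Z/16Z)^*| = 8

(Z/16Z)^* consists of the classes a with gcd(a, 16) = 1, so its order is φ(16). φ is multiplicative, with φ(p^e) = p^e − p^(e−1). Factorise 16 = 2^4. Then
  φ(16) = (2^4 − 2^3) = 8 = 8.
Thus |(Z/16Z)^*| = 8.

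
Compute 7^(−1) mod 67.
7^(−1) ≡ 48 (mod 67)

Apply the extended Euclidean algorithm to (67, 7), tracking rows (r, s, t) with s·67 + t·7 = r. Each division r_prev = q·r_cur + r_new produces the new row as (previous row) − q·(current row):
  row A: (67, 1, 0)   [1·67 + 0·7 = 67]
  row B: (7, 0, 1)   [0·67 + 1·7 = 7]
  67 = 9·7 + 4   → row C = row A − 9·row B = (4, 1, −9)   [check: 1·67 − 9·7 = 4]
  7 = 1·4 + 3   → row D = row B − 1·row C = (3, −1, 10)   [check: −1·67 + 10·7 = 3]
  4 = 1·3 + 1   → row E = row C − 1·row D = (1, 2, −19)   [check: 2·67 − 19·7 = 1]
  3 = 3·1 + 0   → remainder 0, stop. gcd = 1 (last nonzero row E).
The gcd is 1, so 7 is invertible mod 67. The last nonzero row gives 2·67 − 19·7 = 1, so t = −19. So 7^(−1) ≡ −19 ≡ 48 (mod 67). Verify: 7 · 48 = 336 ≡ 1 (mod 67). ✓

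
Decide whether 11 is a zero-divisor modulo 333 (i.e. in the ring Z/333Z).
gcd(11, 333) = 1, so 11 is a unit in Z/333Z (it has a multiplicative inverse). A unit cannot be a zero-divisor: if 11·b ≡ 0 then multiplying both sides by 11^(−1) gives b ≡ 0. So 11 is not a zero-divisor.

Final answer: NO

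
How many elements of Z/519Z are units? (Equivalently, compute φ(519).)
Z/519Z has φ(519) = 344 units

An element a ∈ Z/519Z is a unit iff gcd(a, 519) = 1, so the number of units is φ(519). φ is multiplicative, with φ(p^e) = p^e − p^(e−1). Factorise 519 = 3 · 173. Then
  φ(519) = (3 − 1) · (173 − 1) = 2 · 172 = 344.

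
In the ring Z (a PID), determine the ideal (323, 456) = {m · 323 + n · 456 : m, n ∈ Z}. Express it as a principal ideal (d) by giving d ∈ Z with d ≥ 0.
In the PID Z, (a, b) is generated by gcd(a, b). Compute gcd(456, 323) with the extended Euclidean algorithm, tracking rows (r, s, t) with s·456 + t·323 = r:
  row A: (456, 1, 0)   [1·456 + 0·323 = 456]
  row B: (323, 0, 1)   [0·456 + 1·323 = 323]
  456 = 1·323 + 133   → row C = row A − 1·row B = (133, 1, −1)   [check: 1·456 − 1·323 = 133]
  323 = 2·133 + 57   → row D = row B − 2·row C = (57, −2, 3)   [check: −2·456 + 3·323 = 57]
  133 = 2·57 + 19   → row E = row C − 2·row D = (19, 5, −7)   [check: 5·456 − 7·323 = 19]
  57 = 3·19 + 0   → remainder 0, stop. gcd = 19 (last nonzero row E).
So gcd(323, 456) = 19, with Bézout identity 5·456 − 7·323 = 19. Containment (⊇): the Bézout identity exhibits 19 as an element of (323, 456), giving (19) ⊆ (323, 456). Containment (⊆): since 19 | 323 and 19 | 456 (323 = 19·17, 456 = 19·24), every Z-linear combination of 323 and 456 is divisible by 19, so (323, 456) ⊆ (19). Therefore (323, 456) = (19), d = 19.

Final answer: (323, 456) = (19); d = 19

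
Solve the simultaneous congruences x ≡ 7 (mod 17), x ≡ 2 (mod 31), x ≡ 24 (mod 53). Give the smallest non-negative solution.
The moduli 17, 31, 53 are pairwise coprime, so by the CRT there is a unique solution mod 17·31·53 = 27931.
Solve by successive substitution. Start with x ≡ 7 (mod 17).
  Combine with x ≡ 2 (mod 31): write x = 7 + 17·t and require 7 + 17·t ≡ 2 (mod 31), i.e. 17·t ≡ 2 − 7 ≡ 26 (mod 31). Since 17^(−1) ≡ 11 (mod 31), t ≡ 11·26 ≡ 7 (mod 31). So x ≡ 7 + 17·7 = 126 (mod 527).
  Combine with x ≡ 24 (mod 53): write x = 126 + 527·t and require 126 + 527·t ≡ 24 (mod 53), i.e. 527·t ≡ 24 − 126 ≡ 4 (mod 53). Since 527^(−1) ≡ 35 (mod 53) (527 ≡ 50 (mod 53)), t ≡ 35·4 ≡ 34 (mod 53). So x ≡ 126 + 527·34 = 18044 (mod 27931).
Unique solution in [0, 27931): x = 18044.

Final answer: x ≡ 18044 (mod 27931); the representative in [0, 27931) is 18044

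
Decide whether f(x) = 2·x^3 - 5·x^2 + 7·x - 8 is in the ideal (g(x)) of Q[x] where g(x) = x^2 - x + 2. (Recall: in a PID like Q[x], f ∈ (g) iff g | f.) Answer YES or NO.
In Q[x] the ideal (g) consists of all multiples of g, so f ∈ (g) iff g | f, i.e. iff the remainder of f on division by g is 0. Divide f by g (g is monic, so eliminate the leading term of the running remainder at each step):
  leading term 2·x^3: subtract (2·x)·g(x) = 2·x^3 - 2·x^2 + 4·x, leaving -3·x^2 + 3·x - 8
  leading term -3·x^2: subtract (-3)·g(x) = -3·x^2 + 3·x - 6, leaving -2
The remainder r(x) = -2 ≠ 0 (and deg r < deg g), so g ∤ f, i.e. f ∉ (g).

Final answer: NO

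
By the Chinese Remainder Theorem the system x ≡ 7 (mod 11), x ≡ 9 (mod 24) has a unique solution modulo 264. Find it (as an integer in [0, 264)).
The moduli 11, 24 are pairwise coprime, so by the CRT there is a unique solution mod 11·24 = 264.
Solve by successive substitution. Start with x ≡ 7 (mod 11).
  Combine with x ≡ 9 (mod 24): write x = 7 + 11·t and require 7 + 11·t ≡ 9 (mod 24), i.e. 11·t ≡ 9 − 7 ≡ 2 (mod 24). Since 11^(−1) ≡ 11 (mod 24), t ≡ 11·2 ≡ 22 (mod 24). So x ≡ 7 + 11·22 = 249 (mod 264).
Unique solution in [0, 264): x = 249.

Final answer: x ≡ 249 (mod 264); the representative in [0, 264) is 249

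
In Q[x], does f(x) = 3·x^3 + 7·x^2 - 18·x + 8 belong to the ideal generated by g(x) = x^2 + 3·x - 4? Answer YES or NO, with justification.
YES

In Q[x] the ideal (g) consists of all multiples of g, so f ∈ (g) iff g | f, i.e. iff the remainder of f on division by g is 0. Divide f by g (g is monic, so eliminate the leading term of the running remainder at each step):
  leading term 3·x^3: subtract (3·x)·g(x) = 3·x^3 + 9·x^2 - 12·x, leaving -2·x^2 - 6·x + 8
  leading term -2·x^2: subtract (-2)·g(x) = -2·x^2 - 6·x + 8, leaving 0
The remainder is 0, so f(x) = g(x) · h(x) with h(x) = 3·x - 2. Hence g | f, i.e. f ∈ (g).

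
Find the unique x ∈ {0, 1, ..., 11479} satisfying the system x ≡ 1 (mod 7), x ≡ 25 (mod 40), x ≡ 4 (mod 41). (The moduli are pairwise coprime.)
x ≡ 4145 (mod 11480); the representative in [0, 11480) is 4145

The moduli 7, 40, 41 are pairwise coprime, so by the CRT there is a unique solution mod 7·40·41 = 11480.
Solve by successive substitution. Start with x ≡ 1 (mod 7).
  Combine with x ≡ 25 (mod 40): write x = 1 + 7·t and require 1 + 7·t ≡ 25 (mod 40), i.e. 7·t ≡ 25 − 1 ≡ 24 (mod 40). Since 7^(−1) ≡ 23 (mod 40), t ≡ 23·24 ≡ 32 (mod 40). So x ≡ 1 + 7·32 = 225 (mod 280).
  Combine with x ≡ 4 (mod 41): write x = 225 + 280·t and require 225 + 280·t ≡ 4 (mod 41), i.e. 280·t ≡ 4 − 225 ≡ 25 (mod 41). Since 280^(−1) ≡ 35 (mod 41) (280 ≡ 34 (mod 41)), t ≡ 35·25 ≡ 14 (mod 41). So x ≡ 225 + 280·14 = 4145 (mod 11480).
Unique solution in [0, 11480): x = 4145.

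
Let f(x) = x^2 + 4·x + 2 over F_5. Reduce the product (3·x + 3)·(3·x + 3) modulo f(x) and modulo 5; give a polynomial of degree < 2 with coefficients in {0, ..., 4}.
a · b ≡ 2·x + 1 (mod f(x))

Multiply as integer polynomials: a · b = 9·x^2 + 18·x + 9. Reducing coefficients mod 5: a · b ≡ 4·x^2 + 3·x + 4. Now divide by f(x) = x^2 + 4·x + 2 in F_5[x], eliminating the leading term at each step:
  leading term 4·x^2: subtract (4)·f(x) = 4·x^2 + x + 3, leaving 2·x + 1 (coefficients mod 5)
The degree is now < 2, so this is the remainder. Hence a · b ≡ 2·x + 1 in F_5[x]/(f).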